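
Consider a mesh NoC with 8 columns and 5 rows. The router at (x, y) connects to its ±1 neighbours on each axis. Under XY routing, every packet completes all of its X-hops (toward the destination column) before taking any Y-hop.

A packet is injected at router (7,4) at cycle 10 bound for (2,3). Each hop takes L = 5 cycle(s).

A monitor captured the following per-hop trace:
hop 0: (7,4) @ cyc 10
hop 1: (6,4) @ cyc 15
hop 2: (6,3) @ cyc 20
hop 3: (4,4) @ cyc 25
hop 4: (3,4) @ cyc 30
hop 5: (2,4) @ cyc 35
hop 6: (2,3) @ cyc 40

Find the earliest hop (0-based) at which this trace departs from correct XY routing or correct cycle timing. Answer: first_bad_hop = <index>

check 1→ d=(-1,0) cyc+5: ok
check 2→ d=(0,-1) cyc+5: BAD: Y-move but x=6≠2

first_bad_hop = 2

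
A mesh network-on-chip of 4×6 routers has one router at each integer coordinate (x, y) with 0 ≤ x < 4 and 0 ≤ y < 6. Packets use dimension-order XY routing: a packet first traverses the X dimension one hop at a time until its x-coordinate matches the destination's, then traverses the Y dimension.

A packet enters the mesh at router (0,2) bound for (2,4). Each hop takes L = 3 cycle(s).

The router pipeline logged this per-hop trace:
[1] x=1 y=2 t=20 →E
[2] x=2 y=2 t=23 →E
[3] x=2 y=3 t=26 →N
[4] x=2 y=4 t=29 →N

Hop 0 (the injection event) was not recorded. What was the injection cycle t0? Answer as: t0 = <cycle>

t0 = 17

cyc[1] = 20 and cyc[k] = t0 + k·L for every k.
So t0 = 20 − 1·3 = 17.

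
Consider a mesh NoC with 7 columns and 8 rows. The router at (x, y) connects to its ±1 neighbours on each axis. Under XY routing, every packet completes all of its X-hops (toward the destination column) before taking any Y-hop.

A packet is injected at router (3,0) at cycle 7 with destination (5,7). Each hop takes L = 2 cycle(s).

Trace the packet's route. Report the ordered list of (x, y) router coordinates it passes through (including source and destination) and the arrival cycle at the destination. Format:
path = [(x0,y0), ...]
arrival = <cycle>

path = [(3,0), (4,0), (5,0), (5,1), (5,2), (5,3), (5,4), (5,5), (5,6), (5,7)]
arrival = 25

#0 — 3,0 | c7
#1 — 4,0 | c9 | E
#2 — 5,0 | c11 | E
#3 — 5,1 | c13 | N
#4 — 5,2 | c15 | N
#5 — 5,3 | c17 | N
#6 — 5,4 | c19 | N
#7 — 5,5 | c21 | N
#8 — 5,6 | c23 | N
#9 — 5,7 | c25 | N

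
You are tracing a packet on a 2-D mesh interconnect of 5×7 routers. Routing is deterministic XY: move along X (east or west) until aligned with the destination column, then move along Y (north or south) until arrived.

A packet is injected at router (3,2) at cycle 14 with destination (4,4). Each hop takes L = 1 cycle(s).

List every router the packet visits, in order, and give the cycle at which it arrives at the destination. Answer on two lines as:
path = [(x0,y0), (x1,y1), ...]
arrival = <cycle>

path = [(3,2), (4,2), (4,3), (4,4)]
arrival = 17

t=14: at (3,2)
t=15: at (4,2) after E
t=16: at (4,3) after N
t=17: at (4,4) after N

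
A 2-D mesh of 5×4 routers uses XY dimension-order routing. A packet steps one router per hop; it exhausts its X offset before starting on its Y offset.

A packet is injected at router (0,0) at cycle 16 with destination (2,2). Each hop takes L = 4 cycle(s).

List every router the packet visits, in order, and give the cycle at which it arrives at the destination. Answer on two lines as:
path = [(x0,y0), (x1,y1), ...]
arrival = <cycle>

path = [(0,0), (1,0), (2,0), (2,1), (2,2)]
arrival = 32

t=16: at (0,0)
t=20: at (1,0) after E
t=24: at (2,0) after E
t=28: at (2,1) after N
t=32: at (2,2) after N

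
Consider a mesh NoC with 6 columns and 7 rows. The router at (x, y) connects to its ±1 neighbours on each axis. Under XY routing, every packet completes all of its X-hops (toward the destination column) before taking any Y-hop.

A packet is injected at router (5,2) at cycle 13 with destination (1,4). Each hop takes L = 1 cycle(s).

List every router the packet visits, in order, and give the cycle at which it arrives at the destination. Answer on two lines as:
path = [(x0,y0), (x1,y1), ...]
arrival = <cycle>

t=13: at (5,2)
t=14: at (4,2) after W
t=15: at (3,2) after W
t=16: at (2,2) after W
t=17: at (1,2) after W
t=18: at (1,3) after N
t=19: at (1,4) after N

path = [(5,2), (4,2), (3,2), (2,2), (1,2), (1,3), (1,4)]
arrival = 19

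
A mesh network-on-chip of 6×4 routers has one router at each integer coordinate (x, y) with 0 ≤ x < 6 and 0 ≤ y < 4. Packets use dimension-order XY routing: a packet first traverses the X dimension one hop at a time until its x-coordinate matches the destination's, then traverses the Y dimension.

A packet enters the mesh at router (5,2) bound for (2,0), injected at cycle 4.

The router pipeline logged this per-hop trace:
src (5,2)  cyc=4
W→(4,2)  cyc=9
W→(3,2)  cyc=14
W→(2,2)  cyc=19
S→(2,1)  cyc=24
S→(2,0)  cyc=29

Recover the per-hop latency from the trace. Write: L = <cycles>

L = 5

Between hops 0 and 1 the cycle counter advances 9 − 4 = 5.
One hop costs L cycles, so L = 5.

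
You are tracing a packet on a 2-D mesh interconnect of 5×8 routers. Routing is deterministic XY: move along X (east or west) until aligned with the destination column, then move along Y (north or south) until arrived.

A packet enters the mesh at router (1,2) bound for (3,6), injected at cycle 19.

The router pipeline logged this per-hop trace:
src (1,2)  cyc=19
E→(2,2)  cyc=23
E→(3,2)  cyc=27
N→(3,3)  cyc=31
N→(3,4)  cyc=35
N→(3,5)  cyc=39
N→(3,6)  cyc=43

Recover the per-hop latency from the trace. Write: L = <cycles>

L = 4

Δcyc across hop 0→1: 23 − 19 = 4.
That increment is L by definition: L = 4.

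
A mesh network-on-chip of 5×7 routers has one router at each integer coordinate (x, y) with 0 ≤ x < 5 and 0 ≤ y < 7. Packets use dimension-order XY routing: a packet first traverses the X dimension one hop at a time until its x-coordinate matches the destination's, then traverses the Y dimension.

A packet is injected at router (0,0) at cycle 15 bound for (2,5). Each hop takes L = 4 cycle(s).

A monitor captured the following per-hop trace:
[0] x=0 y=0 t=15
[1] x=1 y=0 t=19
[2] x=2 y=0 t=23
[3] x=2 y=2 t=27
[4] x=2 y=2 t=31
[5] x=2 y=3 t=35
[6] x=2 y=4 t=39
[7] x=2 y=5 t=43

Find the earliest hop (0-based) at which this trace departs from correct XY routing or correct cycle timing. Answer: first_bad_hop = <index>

first_bad_hop = 3

[1] (+1,+0) / 4c ⇒ ok
[2] (+1,+0) / 4c ⇒ ok
[3] (+0,+2) / 4c ⇒ BAD: non-unit step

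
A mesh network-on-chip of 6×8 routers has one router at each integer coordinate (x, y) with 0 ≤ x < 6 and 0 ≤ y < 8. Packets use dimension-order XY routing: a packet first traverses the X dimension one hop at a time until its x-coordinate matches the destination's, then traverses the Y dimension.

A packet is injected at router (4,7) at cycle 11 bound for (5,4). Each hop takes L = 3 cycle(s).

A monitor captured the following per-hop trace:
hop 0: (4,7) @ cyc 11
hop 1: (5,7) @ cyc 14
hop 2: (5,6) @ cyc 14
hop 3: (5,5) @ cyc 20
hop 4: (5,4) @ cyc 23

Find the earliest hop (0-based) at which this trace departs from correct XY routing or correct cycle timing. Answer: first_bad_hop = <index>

check 1→ d=(1,0) cyc+3: ok
check 2→ d=(0,-1) cyc+0: BAD: Δcyc=0≠L

first_bad_hop = 2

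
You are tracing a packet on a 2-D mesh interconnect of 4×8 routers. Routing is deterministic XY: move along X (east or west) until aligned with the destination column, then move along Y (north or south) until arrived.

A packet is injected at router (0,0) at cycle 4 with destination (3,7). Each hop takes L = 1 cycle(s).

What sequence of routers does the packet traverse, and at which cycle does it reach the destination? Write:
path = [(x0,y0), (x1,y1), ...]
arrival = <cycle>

path = [(0,0), (1,0), (2,0), (3,0), (3,1), (3,2), (3,3), (3,4), (3,5), (3,6), (3,7)]
arrival = 14

t=4: at (0,0)
t=5: at (1,0) after E
t=6: at (2,0) after E
t=7: at (3,0) after E
t=8: at (3,1) after N
t=9: at (3,2) after N
t=10: at (3,3) after N
t=11: at (3,4) after N
t=12: at (3,5) after N
t=13: at (3,6) after N
t=14: at (3,7) after N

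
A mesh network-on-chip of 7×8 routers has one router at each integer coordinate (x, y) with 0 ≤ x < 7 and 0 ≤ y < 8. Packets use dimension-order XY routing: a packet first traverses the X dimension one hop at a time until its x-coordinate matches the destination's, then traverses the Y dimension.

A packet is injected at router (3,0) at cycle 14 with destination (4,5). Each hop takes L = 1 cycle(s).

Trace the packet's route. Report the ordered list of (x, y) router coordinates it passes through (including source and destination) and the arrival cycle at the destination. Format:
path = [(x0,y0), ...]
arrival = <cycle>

path = [(3,0), (4,0), (4,1), (4,2), (4,3), (4,4), (4,5)]
arrival = 20

#0 — 3,0 | c14
#1 — 4,0 | c15 | E
#2 — 4,1 | c16 | N
#3 — 4,2 | c17 | N
#4 — 4,3 | c18 | N
#5 — 4,4 | c19 | N
#6 — 4,5 | c20 | N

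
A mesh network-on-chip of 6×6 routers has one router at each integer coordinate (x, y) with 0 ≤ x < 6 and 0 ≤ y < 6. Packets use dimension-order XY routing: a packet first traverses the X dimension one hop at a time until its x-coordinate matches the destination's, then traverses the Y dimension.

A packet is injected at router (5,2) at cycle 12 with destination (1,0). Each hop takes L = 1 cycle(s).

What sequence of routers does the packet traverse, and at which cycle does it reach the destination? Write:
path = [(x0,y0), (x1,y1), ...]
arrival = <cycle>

path = [(5,2), (4,2), (3,2), (2,2), (1,2), (1,1), (1,0)]
arrival = 18

#0 — 5,2 | c12
#1 — 4,2 | c13 | W
#2 — 3,2 | c14 | W
#3 — 2,2 | c15 | W
#4 — 1,2 | c16 | W
#5 — 1,1 | c17 | S
#6 — 1,0 | c18 | S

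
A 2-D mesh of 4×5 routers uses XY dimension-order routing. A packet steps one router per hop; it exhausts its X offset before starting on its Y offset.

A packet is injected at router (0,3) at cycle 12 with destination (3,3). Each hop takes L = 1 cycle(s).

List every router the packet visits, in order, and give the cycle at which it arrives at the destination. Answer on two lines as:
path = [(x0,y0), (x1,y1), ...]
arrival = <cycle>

path = [(0,3), (1,3), (2,3), (3,3)]
arrival = 15

src (0,3)  cyc=12
E→(1,3)  cyc=13
E→(2,3)  cyc=14
E→(3,3)  cyc=15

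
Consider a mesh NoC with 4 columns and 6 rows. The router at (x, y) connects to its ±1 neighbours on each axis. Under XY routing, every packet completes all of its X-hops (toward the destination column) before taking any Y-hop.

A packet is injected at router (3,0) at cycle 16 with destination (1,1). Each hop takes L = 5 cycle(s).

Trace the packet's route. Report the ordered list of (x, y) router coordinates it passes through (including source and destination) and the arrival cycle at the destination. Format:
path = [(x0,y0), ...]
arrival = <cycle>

#0 — 3,0 | c16
#1 — 2,0 | c21 | W
#2 — 1,0 | c26 | W
#3 — 1,1 | c31 | N

path = [(3,0), (2,0), (1,0), (1,1)]
arrival = 31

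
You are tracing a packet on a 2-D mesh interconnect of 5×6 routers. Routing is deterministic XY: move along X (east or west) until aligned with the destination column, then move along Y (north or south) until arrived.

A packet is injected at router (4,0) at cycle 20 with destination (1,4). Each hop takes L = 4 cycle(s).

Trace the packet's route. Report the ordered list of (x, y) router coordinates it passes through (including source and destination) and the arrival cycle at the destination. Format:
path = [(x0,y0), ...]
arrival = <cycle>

path = [(4,0), (3,0), (2,0), (1,0), (1,1), (1,2), (1,3), (1,4)]
arrival = 48

  0. router=(4,0) cycle=20 (inject)
  1. router=(3,0) cycle=24 dir=W
  2. router=(2,0) cycle=28 dir=W
  3. router=(1,0) cycle=32 dir=W
  4. router=(1,1) cycle=36 dir=N
  5. router=(1,2) cycle=40 dir=N
  6. router=(1,3) cycle=44 dir=N
  7. router=(1,4) cycle=48 dir=N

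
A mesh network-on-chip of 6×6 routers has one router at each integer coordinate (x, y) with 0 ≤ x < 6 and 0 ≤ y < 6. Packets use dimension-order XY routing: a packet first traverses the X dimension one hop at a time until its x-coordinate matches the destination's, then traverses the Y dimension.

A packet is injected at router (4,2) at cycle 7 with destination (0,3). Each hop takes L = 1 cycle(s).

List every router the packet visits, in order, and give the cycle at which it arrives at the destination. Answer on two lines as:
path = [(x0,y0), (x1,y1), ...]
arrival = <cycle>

t=7: at (4,2)
t=8: at (3,2) after W
t=9: at (2,2) after W
t=10: at (1,2) after W
t=11: at (0,2) after W
t=12: at (0,3) after N

path = [(4,2), (3,2), (2,2), (1,2), (0,2), (0,3)]
arrival = 12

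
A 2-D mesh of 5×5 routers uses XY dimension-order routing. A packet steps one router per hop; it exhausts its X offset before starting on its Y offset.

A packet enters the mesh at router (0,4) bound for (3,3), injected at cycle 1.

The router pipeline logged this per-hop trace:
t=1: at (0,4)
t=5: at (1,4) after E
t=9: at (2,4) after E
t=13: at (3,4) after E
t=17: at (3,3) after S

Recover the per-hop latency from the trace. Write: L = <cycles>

L = 4

From hop 0 (1) to hop 1 (5): +4 cycles.
That increment is L by definition: L = 4.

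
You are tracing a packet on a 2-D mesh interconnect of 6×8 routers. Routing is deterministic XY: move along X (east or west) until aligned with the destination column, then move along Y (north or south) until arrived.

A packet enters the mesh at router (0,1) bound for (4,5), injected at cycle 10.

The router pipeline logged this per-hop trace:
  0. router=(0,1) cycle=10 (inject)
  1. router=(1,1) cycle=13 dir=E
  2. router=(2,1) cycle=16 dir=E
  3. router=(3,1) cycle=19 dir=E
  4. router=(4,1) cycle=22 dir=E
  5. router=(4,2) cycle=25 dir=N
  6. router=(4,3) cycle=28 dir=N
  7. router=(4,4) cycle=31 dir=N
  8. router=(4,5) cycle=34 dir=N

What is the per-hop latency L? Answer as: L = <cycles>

Between hops 0 and 1 the cycle counter advances 13 − 10 = 3.
That increment is L by definition: L = 3.

L = 3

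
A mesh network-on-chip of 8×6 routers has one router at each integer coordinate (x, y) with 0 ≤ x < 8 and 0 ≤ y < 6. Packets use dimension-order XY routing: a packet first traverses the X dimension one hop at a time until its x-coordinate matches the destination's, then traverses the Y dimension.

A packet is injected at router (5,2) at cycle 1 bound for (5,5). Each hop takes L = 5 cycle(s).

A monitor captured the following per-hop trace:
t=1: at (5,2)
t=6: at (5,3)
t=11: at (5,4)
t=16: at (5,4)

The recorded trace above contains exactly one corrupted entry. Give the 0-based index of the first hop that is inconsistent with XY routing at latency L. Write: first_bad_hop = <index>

[1] (+0,+1) / 5c ⇒ ok
[2] (+0,+1) / 5c ⇒ ok
[3] (+0,+0) / 5c ⇒ BAD: non-unit step

first_bad_hop = 3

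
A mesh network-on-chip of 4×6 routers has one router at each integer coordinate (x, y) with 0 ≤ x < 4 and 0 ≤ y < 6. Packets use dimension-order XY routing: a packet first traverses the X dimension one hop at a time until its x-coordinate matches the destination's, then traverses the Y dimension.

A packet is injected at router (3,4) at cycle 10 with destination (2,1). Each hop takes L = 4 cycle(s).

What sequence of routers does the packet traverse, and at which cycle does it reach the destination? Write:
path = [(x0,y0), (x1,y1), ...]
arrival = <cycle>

path = [(3,4), (2,4), (2,3), (2,2), (2,1)]
arrival = 26

t=10: at (3,4)
t=14: at (2,4) after W
t=18: at (2,3) after S
t=22: at (2,2) after S
t=26: at (2,1) after S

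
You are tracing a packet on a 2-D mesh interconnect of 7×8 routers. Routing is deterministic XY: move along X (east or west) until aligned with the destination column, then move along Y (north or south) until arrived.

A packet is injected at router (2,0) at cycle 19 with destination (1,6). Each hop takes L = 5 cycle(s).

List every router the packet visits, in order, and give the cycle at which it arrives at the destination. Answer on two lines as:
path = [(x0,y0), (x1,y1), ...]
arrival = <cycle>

path = [(2,0), (1,0), (1,1), (1,2), (1,3), (1,4), (1,5), (1,6)]
arrival = 54

[0] x=2 y=0 t=19
[1] x=1 y=0 t=24 →W
[2] x=1 y=1 t=29 →N
[3] x=1 y=2 t=34 →N
[4] x=1 y=3 t=39 →N
[5] x=1 y=4 t=44 →N
[6] x=1 y=5 t=49 →N
[7] x=1 y=6 t=54 →N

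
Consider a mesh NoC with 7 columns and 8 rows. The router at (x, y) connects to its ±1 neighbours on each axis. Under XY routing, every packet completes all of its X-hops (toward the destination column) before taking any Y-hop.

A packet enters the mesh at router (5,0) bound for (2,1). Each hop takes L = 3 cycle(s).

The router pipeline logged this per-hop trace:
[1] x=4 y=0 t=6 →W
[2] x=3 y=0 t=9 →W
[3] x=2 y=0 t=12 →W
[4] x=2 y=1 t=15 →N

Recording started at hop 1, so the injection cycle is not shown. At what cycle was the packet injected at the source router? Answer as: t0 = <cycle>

t0 = 3

Hop 1 reached at cycle 6; hop k is at t0 + k·L.
t0 = cyc[1] − L = 6 − 3 = 3.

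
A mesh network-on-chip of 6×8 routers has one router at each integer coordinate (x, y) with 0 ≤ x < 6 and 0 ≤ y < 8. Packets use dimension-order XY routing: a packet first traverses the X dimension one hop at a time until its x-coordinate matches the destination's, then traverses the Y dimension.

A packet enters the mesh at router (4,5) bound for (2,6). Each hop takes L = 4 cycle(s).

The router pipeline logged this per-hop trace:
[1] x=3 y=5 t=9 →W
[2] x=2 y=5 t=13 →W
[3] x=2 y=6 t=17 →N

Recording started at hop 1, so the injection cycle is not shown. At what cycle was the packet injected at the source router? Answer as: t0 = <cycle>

t0 = 5

cyc[1] = 9 and cyc[k] = t0 + k·L for every k.
Therefore t0 = 9 − L = 5.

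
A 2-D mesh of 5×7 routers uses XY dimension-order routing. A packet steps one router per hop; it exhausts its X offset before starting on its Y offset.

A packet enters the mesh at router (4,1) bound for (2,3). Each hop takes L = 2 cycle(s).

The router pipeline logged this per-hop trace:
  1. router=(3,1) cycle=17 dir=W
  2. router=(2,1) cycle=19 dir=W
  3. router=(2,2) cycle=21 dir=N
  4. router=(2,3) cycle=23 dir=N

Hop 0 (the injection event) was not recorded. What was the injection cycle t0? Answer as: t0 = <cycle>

t0 = 15

Hop 1 reached at cycle 17; hop k is at t0 + k·L.
Therefore t0 = 17 − L = 15.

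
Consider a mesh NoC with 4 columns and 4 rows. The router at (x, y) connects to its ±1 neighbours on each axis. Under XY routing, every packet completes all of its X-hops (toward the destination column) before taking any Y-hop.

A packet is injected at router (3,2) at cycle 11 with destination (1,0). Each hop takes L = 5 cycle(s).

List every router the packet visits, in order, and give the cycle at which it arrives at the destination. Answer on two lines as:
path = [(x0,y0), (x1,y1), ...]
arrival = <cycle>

path = [(3,2), (2,2), (1,2), (1,1), (1,0)]
arrival = 31

src (3,2)  cyc=11
W→(2,2)  cyc=16
W→(1,2)  cyc=21
S→(1,1)  cyc=26
S→(1,0)  cyc=31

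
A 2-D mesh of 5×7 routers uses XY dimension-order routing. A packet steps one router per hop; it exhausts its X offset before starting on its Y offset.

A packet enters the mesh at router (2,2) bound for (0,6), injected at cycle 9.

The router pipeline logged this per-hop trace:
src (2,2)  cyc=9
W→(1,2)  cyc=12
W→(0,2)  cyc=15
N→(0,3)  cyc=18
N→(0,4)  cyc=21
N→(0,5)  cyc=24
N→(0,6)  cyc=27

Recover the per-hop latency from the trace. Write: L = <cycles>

Δcyc across hop 0→1: 12 − 9 = 3.
Per-hop latency L = Δcyc = 3.

L = 3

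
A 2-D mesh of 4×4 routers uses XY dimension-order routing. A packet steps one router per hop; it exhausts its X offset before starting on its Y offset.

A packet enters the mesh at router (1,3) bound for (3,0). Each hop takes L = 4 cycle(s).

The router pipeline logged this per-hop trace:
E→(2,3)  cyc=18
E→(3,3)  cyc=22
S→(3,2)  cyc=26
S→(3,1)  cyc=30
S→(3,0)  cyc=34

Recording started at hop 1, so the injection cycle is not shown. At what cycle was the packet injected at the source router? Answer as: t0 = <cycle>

t0 = 14

cyc[1] = 18 and cyc[k] = t0 + k·L for every k.
Therefore t0 = 18 − L = 14.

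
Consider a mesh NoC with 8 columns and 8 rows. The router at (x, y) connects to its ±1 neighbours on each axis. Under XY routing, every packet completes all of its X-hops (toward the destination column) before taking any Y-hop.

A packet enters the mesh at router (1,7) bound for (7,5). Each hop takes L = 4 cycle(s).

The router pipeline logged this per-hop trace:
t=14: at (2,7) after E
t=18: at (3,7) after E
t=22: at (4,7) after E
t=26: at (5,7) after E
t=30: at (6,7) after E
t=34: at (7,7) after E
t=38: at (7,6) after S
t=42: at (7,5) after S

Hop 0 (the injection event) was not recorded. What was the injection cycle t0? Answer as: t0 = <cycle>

At hop 1 the cycle is 14; in general cyc_k = t0 + kL.
Subtract one hop: t0 = 14 − 4 = 10.

t0 = 10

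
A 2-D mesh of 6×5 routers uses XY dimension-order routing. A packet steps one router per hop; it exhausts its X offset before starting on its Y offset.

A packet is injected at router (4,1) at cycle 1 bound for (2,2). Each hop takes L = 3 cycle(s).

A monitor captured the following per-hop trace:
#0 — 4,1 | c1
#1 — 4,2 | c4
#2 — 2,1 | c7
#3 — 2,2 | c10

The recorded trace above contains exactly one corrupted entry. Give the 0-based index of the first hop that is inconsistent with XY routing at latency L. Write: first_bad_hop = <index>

[1] (+0,+1) / 3c ⇒ BAD: Y-move but x=4≠2

first_bad_hop = 1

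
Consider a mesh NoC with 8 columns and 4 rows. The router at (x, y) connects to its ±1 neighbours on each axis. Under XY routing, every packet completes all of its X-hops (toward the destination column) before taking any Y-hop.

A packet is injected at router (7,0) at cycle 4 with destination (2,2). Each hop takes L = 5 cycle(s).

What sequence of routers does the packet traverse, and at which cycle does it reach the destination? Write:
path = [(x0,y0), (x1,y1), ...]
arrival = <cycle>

#0 — 7,0 | c4
#1 — 6,0 | c9 | W
#2 — 5,0 | c14 | W
#3 — 4,0 | c19 | W
#4 — 3,0 | c24 | W
#5 — 2,0 | c29 | W
#6 — 2,1 | c34 | N
#7 — 2,2 | c39 | N

path = [(7,0), (6,0), (5,0), (4,0), (3,0), (2,0), (2,1), (2,2)]
arrival = 39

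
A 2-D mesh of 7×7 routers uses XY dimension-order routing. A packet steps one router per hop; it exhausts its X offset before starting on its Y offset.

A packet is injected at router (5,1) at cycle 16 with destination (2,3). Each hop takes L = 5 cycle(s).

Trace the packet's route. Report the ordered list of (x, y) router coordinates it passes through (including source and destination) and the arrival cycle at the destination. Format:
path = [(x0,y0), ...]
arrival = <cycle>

src (5,1)  cyc=16
W→(4,1)  cyc=21
W→(3,1)  cyc=26
W→(2,1)  cyc=31
N→(2,2)  cyc=36
N→(2,3)  cyc=41

path = [(5,1), (4,1), (3,1), (2,1), (2,2), (2,3)]
arrival = 41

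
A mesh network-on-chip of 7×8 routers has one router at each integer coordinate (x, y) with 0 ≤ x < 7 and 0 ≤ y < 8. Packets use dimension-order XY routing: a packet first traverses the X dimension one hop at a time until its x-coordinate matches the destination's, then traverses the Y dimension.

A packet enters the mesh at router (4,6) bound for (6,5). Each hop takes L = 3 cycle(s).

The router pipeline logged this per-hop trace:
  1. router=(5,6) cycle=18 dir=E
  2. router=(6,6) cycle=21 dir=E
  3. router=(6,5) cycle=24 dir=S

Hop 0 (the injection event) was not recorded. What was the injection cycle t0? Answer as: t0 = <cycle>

t0 = 15

The first recorded entry is hop 1 at cycle 18.
t0 = cyc[1] − L = 18 − 3 = 15.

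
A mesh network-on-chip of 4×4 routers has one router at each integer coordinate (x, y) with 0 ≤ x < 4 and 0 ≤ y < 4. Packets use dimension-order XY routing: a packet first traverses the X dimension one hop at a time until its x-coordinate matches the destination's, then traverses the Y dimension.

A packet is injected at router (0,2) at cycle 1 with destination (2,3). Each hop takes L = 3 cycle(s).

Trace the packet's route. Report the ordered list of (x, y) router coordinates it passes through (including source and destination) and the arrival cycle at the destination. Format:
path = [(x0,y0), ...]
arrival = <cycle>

path = [(0,2), (1,2), (2,2), (2,3)]
arrival = 10

t=1: at (0,2)
t=4: at (1,2) after E
t=7: at (2,2) after E
t=10: at (2,3) after N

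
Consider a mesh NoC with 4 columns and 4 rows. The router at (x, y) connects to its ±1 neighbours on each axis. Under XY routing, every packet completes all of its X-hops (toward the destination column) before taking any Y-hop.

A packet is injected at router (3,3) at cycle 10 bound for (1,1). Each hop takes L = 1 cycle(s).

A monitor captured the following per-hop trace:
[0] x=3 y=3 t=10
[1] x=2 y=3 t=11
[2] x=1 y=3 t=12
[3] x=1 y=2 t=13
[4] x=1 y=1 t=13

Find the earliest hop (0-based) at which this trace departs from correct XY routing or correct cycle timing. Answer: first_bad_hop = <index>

first_bad_hop = 4

[1] (-1,+0) / 1c ⇒ ok
[2] (-1,+0) / 1c ⇒ ok
[3] (+0,-1) / 1c ⇒ ok
[4] (+0,-1) / 0c ⇒ BAD: Δcyc=0≠L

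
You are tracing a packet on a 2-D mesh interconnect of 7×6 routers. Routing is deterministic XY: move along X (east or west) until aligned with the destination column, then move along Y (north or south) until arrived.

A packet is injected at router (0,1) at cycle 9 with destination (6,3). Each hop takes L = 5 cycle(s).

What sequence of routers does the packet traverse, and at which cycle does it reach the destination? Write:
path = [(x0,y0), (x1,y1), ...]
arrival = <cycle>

hop 0: (0,1) @ cyc 9
hop 1: (1,1) @ cyc 14  [E]
hop 2: (2,1) @ cyc 19  [E]
hop 3: (3,1) @ cyc 24  [E]
hop 4: (4,1) @ cyc 29  [E]
hop 5: (5,1) @ cyc 34  [E]
hop 6: (6,1) @ cyc 39  [E]
hop 7: (6,2) @ cyc 44  [N]
hop 8: (6,3) @ cyc 49  [N]

path = [(0,1), (1,1), (2,1), (3,1), (4,1), (5,1), (6,1), (6,2), (6,3)]
arrival = 49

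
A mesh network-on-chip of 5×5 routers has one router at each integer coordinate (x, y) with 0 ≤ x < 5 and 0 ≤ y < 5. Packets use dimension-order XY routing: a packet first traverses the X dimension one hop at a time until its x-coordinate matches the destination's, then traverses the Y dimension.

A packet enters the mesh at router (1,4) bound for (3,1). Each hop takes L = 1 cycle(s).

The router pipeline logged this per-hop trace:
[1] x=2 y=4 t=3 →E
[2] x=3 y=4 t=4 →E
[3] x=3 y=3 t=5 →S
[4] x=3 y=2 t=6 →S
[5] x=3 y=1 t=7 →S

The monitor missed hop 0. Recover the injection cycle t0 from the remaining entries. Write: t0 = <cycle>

cyc[1] = 3 and cyc[k] = t0 + k·L for every k.
t0 = cyc[1] − L = 3 − 1 = 2.

t0 = 2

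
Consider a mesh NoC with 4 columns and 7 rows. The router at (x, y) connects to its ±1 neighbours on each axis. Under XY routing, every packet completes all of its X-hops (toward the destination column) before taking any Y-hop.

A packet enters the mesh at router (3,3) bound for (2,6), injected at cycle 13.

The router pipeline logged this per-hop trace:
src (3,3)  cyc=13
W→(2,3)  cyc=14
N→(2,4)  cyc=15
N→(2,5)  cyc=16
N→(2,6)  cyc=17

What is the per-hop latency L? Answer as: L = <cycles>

Δcyc across hop 0→1: 14 − 13 = 1.
That increment is L by definition: L = 1.

L = 1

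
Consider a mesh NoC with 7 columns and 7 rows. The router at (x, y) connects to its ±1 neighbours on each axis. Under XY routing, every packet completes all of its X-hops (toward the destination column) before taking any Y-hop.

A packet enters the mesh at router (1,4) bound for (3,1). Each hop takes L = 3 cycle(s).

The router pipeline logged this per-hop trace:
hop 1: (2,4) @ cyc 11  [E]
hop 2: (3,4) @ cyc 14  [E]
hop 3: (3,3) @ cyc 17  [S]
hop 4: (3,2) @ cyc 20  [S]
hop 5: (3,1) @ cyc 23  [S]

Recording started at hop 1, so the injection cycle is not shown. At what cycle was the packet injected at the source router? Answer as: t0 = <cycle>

t0 = 8

At hop 1 the cycle is 11; in general cyc_k = t0 + kL.
Therefore t0 = 11 − L = 8.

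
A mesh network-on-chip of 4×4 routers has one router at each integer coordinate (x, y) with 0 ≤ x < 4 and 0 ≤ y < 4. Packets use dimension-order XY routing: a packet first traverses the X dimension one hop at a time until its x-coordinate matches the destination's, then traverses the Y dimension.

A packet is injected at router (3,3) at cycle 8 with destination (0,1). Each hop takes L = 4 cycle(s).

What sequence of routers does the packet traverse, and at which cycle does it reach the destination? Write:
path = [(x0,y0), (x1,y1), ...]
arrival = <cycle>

[0] x=3 y=3 t=8
[1] x=2 y=3 t=12 →W
[2] x=1 y=3 t=16 →W
[3] x=0 y=3 t=20 →W
[4] x=0 y=2 t=24 →S
[5] x=0 y=1 t=28 →S

path = [(3,3), (2,3), (1,3), (0,3), (0,2), (0,1)]
arrival = 28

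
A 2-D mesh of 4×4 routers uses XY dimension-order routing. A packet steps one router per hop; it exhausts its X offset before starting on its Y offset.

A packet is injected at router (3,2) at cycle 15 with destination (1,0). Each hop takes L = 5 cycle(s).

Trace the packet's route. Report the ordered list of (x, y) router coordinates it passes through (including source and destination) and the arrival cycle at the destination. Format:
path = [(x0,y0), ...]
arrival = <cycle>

path = [(3,2), (2,2), (1,2), (1,1), (1,0)]
arrival = 35

hop 0: (3,2) @ cyc 15
hop 1: (2,2) @ cyc 20  [W]
hop 2: (1,2) @ cyc 25  [W]
hop 3: (1,1) @ cyc 30  [S]
hop 4: (1,0) @ cyc 35  [S]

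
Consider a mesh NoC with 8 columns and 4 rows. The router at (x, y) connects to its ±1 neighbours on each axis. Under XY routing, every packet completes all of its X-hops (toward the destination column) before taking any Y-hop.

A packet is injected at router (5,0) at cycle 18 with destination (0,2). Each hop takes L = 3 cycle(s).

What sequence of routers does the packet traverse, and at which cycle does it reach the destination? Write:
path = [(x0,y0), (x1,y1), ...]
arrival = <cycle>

src (5,0)  cyc=18
W→(4,0)  cyc=21
W→(3,0)  cyc=24
W→(2,0)  cyc=27
W→(1,0)  cyc=30
W→(0,0)  cyc=33
N→(0,1)  cyc=36
N→(0,2)  cyc=39

path = [(5,0), (4,0), (3,0), (2,0), (1,0), (0,0), (0,1), (0,2)]
arrival = 39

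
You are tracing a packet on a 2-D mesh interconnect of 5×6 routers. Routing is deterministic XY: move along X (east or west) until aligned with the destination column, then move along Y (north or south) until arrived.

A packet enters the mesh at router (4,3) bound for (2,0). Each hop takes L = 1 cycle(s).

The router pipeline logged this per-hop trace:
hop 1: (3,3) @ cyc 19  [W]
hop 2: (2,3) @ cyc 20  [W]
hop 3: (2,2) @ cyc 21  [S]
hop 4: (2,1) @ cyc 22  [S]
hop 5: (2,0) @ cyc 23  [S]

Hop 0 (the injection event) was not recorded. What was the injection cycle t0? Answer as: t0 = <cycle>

At hop 1 the cycle is 19; in general cyc_k = t0 + kL.
Subtract one hop: t0 = 19 − 1 = 18.

t0 = 18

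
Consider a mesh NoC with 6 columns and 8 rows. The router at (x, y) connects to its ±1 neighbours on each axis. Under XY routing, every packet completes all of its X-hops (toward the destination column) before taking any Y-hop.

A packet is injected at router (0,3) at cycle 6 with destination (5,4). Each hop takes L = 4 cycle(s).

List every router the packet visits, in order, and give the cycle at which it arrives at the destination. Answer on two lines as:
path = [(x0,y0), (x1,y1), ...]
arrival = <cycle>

path = [(0,3), (1,3), (2,3), (3,3), (4,3), (5,3), (5,4)]
arrival = 30

hop 0: (0,3) @ cyc 6
hop 1: (1,3) @ cyc 10  [E]
hop 2: (2,3) @ cyc 14  [E]
hop 3: (3,3) @ cyc 18  [E]
hop 4: (4,3) @ cyc 22  [E]
hop 5: (5,3) @ cyc 26  [E]
hop 6: (5,4) @ cyc 30  [N]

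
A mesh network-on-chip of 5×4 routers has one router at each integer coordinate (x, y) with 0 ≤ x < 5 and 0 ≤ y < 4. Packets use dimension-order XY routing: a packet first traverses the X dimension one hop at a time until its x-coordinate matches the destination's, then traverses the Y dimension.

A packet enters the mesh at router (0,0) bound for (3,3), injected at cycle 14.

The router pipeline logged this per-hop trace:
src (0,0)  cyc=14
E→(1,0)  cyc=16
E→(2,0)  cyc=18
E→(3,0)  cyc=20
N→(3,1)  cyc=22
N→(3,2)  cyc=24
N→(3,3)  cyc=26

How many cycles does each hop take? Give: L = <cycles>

From hop 0 (14) to hop 1 (16): +2 cycles.
That increment is L by definition: L = 2.

L = 2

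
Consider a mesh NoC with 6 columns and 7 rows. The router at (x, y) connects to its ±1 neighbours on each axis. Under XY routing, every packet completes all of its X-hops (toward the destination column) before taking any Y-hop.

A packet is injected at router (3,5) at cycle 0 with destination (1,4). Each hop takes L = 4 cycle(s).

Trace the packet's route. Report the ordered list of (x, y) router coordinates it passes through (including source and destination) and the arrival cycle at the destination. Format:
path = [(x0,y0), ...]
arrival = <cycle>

path = [(3,5), (2,5), (1,5), (1,4)]
arrival = 12

[0] x=3 y=5 t=0
[1] x=2 y=5 t=4 →W
[2] x=1 y=5 t=8 →W
[3] x=1 y=4 t=12 →S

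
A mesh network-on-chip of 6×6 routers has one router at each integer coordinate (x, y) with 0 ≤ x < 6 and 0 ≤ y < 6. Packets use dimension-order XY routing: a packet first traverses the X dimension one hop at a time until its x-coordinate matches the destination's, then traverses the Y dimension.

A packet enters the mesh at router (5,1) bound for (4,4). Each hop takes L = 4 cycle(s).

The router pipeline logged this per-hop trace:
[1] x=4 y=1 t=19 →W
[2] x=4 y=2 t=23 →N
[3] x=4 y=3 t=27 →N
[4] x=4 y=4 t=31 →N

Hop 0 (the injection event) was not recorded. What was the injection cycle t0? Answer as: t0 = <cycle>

cyc[1] = 19 and cyc[k] = t0 + k·L for every k.
t0 = cyc[1] − L = 19 − 4 = 15.

t0 = 15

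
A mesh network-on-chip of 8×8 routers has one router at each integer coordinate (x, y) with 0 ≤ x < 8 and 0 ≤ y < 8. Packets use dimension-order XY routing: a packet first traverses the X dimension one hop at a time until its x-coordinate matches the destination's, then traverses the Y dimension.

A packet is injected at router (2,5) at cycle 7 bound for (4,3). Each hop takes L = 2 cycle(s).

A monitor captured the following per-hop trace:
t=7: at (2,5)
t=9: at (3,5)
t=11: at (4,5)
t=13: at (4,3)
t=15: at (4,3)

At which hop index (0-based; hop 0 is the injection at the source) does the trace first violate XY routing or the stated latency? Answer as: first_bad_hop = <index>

first_bad_hop = 3

[1] (+1,+0) / 2c ⇒ ok
[2] (+1,+0) / 2c ⇒ ok
[3] (+0,-2) / 2c ⇒ BAD: non-unit step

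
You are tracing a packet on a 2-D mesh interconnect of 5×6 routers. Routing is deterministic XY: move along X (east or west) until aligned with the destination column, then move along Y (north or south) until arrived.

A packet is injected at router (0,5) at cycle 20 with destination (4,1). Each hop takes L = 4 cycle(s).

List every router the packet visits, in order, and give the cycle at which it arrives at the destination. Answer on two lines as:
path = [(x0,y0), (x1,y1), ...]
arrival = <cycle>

path = [(0,5), (1,5), (2,5), (3,5), (4,5), (4,4), (4,3), (4,2), (4,1)]
arrival = 52

[0] x=0 y=5 t=20
[1] x=1 y=5 t=24 →E
[2] x=2 y=5 t=28 →E
[3] x=3 y=5 t=32 →E
[4] x=4 y=5 t=36 →E
[5] x=4 y=4 t=40 →S
[6] x=4 y=3 t=44 →S
[7] x=4 y=2 t=48 →S
[8] x=4 y=1 t=52 →S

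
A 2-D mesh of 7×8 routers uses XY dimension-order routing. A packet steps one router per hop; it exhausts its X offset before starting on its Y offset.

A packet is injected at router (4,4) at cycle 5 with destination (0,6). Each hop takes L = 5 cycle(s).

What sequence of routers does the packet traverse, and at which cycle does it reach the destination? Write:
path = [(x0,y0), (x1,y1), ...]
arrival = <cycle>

src (4,4)  cyc=5
W→(3,4)  cyc=10
W→(2,4)  cyc=15
W→(1,4)  cyc=20
W→(0,4)  cyc=25
N→(0,5)  cyc=30
N→(0,6)  cyc=35

path = [(4,4), (3,4), (2,4), (1,4), (0,4), (0,5), (0,6)]
arrival = 35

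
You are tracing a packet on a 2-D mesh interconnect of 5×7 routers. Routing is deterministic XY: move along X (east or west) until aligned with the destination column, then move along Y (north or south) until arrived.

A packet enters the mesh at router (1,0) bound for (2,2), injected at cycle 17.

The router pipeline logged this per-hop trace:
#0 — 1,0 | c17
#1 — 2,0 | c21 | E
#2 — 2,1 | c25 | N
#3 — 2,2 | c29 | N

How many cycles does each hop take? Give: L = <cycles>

L = 4

From hop 0 (17) to hop 1 (21): +4 cycles.
That increment is L by definition: L = 4.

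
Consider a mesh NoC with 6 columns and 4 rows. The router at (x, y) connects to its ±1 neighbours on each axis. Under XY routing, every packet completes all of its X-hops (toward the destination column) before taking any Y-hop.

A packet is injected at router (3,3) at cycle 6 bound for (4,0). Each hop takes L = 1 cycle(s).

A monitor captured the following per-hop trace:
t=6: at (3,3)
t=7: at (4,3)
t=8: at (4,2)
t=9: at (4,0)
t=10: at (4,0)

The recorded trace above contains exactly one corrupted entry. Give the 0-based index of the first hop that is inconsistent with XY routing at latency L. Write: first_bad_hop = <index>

first_bad_hop = 3

  1: Δx=+1 Δy=+0 Δt=1 [ok]
  2: Δx=+0 Δy=-1 Δt=1 [ok]
  3: Δx=+0 Δy=-2 Δt=1 [BAD: non-unit step]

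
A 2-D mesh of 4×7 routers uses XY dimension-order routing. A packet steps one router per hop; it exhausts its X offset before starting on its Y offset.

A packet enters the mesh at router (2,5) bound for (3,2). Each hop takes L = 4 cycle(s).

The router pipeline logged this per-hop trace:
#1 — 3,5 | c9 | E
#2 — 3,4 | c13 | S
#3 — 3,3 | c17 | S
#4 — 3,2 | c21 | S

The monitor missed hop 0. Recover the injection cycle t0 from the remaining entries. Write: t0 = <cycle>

t0 = 5

Hop 1 reached at cycle 9; hop k is at t0 + k·L.
t0 = cyc[1] − L = 9 − 4 = 5.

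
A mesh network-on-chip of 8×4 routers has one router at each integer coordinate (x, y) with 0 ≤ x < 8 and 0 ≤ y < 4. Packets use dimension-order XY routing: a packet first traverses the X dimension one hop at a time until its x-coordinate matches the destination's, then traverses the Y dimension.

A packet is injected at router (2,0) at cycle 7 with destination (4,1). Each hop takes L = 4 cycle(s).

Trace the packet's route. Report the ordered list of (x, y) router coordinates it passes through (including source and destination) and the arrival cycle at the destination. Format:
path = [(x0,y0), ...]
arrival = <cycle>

  0. router=(2,0) cycle=7 (inject)
  1. router=(3,0) cycle=11 dir=E
  2. router=(4,0) cycle=15 dir=E
  3. router=(4,1) cycle=19 dir=N

path = [(2,0), (3,0), (4,0), (4,1)]
arrival = 19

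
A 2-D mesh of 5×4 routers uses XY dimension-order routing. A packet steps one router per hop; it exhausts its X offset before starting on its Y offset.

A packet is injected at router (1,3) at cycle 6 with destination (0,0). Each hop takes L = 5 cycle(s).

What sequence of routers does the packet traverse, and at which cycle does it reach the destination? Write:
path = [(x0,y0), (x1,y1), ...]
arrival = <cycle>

path = [(1,3), (0,3), (0,2), (0,1), (0,0)]
arrival = 26

t=6: at (1,3)
t=11: at (0,3) after W
t=16: at (0,2) after S
t=21: at (0,1) after S
t=26: at (0,0) after S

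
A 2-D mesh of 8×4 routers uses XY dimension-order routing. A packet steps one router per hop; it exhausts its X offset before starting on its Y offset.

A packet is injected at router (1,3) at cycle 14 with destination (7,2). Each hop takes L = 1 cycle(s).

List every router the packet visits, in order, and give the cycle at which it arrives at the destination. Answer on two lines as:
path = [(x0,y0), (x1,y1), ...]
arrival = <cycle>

[0] x=1 y=3 t=14
[1] x=2 y=3 t=15 →E
[2] x=3 y=3 t=16 →E
[3] x=4 y=3 t=17 →E
[4] x=5 y=3 t=18 →E
[5] x=6 y=3 t=19 →E
[6] x=7 y=3 t=20 →E
[7] x=7 y=2 t=21 →S

path = [(1,3), (2,3), (3,3), (4,3), (5,3), (6,3), (7,3), (7,2)]
arrival = 21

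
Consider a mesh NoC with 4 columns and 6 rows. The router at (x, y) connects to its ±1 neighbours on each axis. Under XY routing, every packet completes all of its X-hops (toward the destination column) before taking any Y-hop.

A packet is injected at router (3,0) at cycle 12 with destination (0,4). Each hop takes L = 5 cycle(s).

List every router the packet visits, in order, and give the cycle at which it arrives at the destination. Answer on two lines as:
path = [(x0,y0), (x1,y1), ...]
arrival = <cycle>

t=12: at (3,0)
t=17: at (2,0) after W
t=22: at (1,0) after W
t=27: at (0,0) after W
t=32: at (0,1) after N
t=37: at (0,2) after N
t=42: at (0,3) after N
t=47: at (0,4) after N

path = [(3,0), (2,0), (1,0), (0,0), (0,1), (0,2), (0,3), (0,4)]
arrival = 47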